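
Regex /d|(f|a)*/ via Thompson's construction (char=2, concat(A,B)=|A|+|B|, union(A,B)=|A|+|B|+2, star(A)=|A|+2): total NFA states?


Syntax tree has 3 char leaf(s), 2 union(s), 1 star(s)
chars contribute 3×2 = 6; each union adds +2; each star adds +2
Total: 6 + 4 + 2 = 12 states


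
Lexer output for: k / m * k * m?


Scan left to right, longest-match per lexeme
Tokens: ID(k), OP(/), ID(m), OP(*), ID(k), OP(*), ID(m)


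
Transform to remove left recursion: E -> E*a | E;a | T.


Left-recursive alternatives: E*a, E;a; non-recursive: T
Introduce E': E -> TE', E' -> *aE' | ;aE' | ε


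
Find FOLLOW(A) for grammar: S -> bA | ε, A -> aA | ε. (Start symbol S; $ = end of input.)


$ ∈ FOLLOW(S). For each A -> αBβ: add FIRST(β)\{ε} to FOLLOW(B); if β nullable, add FOLLOW(A).
FOLLOW(A) = {$}


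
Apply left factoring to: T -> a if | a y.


Common prefix: 'a'
Factored: T -> a T', T' -> if | y


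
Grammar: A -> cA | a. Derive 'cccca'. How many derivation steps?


Derivation: A => cA => ccA => cccA => ccccA => cccca
Steps: 5


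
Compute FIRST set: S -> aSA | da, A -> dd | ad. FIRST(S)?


Per alternative of S: FIRST(aSA) = {a}; FIRST(da) = {d}
FIRST(S) = {a, d}


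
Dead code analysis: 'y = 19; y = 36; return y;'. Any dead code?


first assignment to y is overwritten before any read
Dead: 'y = 19'


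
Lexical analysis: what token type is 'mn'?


Pattern: letter/underscore followed by alphanumerics, not a keyword
Type: IDENTIFIER


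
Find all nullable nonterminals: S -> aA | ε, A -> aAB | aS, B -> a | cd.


A nonterminal is nullable iff some alternative derives ε (directly, or every symbol in it is nullable)
Nullable: {S}


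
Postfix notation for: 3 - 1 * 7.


* has higher precedence, evaluate 1*7 first
Postfix: 3 1 7 * -


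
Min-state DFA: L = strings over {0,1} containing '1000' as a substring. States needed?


KMP-style automaton: 4 progress states + 1 absorbing accept = 5
Minimal DFA: 5 states


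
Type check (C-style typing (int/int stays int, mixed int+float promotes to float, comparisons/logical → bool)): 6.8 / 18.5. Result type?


Operand types: float / float
Rule: mixed int/float promotes to float; int/int stays int
Result type: float


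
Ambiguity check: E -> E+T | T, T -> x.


precedence layered via separate nonterminal T: deterministic
Unambiguous


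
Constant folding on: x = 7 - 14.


7 - 14 = -7 at compile time
Optimized: x = -7


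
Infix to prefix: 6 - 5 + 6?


left-to-right (same/higher precedence on left): tree is (+ (- 6 5) 6)
Prefix: + - 6 5 6


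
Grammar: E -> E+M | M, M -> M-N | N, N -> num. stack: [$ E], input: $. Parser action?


start symbol E on stack, input exhausted
Action: accept


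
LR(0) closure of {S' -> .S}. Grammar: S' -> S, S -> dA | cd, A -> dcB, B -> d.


Start: S' -> .S
For each item with dot before a nonterminal B, add B -> .γ for every B-production
Closure: [S' -> .S, S -> .dA, S -> .cd]


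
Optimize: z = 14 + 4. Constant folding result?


14 + 4 = 18 at compile time
Optimized: z = 18


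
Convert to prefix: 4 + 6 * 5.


'*' binds tighter: tree is (+ 4 (* 6 5))
Prefix: + 4 * 6 5


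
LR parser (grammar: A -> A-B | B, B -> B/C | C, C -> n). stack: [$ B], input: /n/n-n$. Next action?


shift '/' to continue B -> B/C
Action: shift


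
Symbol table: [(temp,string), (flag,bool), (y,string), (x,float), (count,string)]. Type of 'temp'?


Lookup 'temp' → type string


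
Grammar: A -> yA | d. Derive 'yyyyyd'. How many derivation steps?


Derivation: A => yA => yyA => yyyA => yyyyA => yyyyyA => yyyyyd
Steps: 6


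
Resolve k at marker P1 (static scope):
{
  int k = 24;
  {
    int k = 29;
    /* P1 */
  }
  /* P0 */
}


k declared in the same block as P1
k = 29


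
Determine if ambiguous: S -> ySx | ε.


balanced y^n…x^n: each string has a unique parse
Unambiguous


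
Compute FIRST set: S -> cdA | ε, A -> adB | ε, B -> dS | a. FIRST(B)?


Per alternative of B: FIRST(dS) = {d}; FIRST(a) = {a}
FIRST(B) = {a, d}


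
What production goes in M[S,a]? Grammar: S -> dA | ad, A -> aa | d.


For [S, a]: 'a' ∈ FIRST(ad)
Entry: S -> ad


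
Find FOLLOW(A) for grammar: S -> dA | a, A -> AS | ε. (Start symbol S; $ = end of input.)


$ ∈ FOLLOW(S). For each A -> αBβ: add FIRST(β)\{ε} to FOLLOW(B); if β nullable, add FOLLOW(A).
FOLLOW(A) = {$, a, d}


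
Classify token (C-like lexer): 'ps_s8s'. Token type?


Pattern: letter/underscore followed by alphanumerics, not a keyword
Type: IDENTIFIER


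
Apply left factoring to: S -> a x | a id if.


Common prefix: 'a'
Factored: S -> a S', S' -> x | id if


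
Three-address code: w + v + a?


Break into single-operator statements:
t1 = w + v
t2 = t1 + a


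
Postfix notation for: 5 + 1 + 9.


Left to right (same or higher precedence on left)
Postfix: 5 1 + 9 +


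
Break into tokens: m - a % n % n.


Scan left to right, longest-match per lexeme
Tokens: ID(m), OP(-), ID(a), OP(%), ID(n), OP(%), ID(n)


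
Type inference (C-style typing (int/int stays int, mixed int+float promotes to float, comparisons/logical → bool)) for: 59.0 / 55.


Operand types: float / int
Rule: mixed int/float promotes to float; int/int stays int
Result type: float


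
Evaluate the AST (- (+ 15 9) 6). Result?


Evaluate inner: (+ 15 9) = 24
Evaluate root: (- 24 6) = 18
Result: 18


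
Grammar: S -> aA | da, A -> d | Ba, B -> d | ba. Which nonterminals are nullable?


A nonterminal is nullable iff some alternative derives ε (directly, or every symbol in it is nullable)
Nullable: {}


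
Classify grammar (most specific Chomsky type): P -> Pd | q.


Left-linear: every RHS is a terminal or one nonterminal followed by a terminal
Classification: Type 3 (Regular)


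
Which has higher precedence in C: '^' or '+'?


'+' is additive (level 9); '^' is bitwise XOR (level 4)
Higher level binds tighter
'+' has higher precedence than '^'


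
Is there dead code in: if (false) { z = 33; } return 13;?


condition is constant false, so the whole block is unreachable
Dead: 'if (false) { z = 33; }'


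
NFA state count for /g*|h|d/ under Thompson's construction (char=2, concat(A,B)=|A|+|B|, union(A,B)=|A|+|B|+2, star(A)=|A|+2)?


Syntax tree has 3 char leaf(s), 2 union(s), 1 star(s)
chars contribute 3×2 = 6; each union adds +2; each star adds +2
Total: 6 + 4 + 2 = 12 states


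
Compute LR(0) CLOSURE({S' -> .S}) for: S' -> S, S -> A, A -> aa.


Start: S' -> .S
For each item with dot before a nonterminal B, add B -> .γ for every B-production
Closure: [S' -> .S, S -> .A, A -> .aa]


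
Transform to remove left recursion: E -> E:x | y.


Left-recursive alternatives: E:x; non-recursive: y
Introduce E': E -> yE', E' -> :xE' | ε


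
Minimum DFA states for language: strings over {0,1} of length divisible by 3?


Track length mod 3: states 0..2, accept at 0
Minimal DFA: 3 states


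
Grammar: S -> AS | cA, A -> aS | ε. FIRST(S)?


Per alternative of S: FIRST(AS) = {a, c}; FIRST(cA) = {c}
FIRST(S) = {a, c}


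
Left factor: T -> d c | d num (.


Common prefix: 'd'
Factored: T -> d T', T' -> c | num (


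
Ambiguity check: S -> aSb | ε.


balanced a^n…b^n: each string has a unique parse
Unambiguous


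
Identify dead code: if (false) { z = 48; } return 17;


condition is constant false, so the whole block is unreachable
Dead: 'if (false) { z = 48; }'


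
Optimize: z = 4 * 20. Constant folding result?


4 * 20 = 80 at compile time
Optimized: z = 80


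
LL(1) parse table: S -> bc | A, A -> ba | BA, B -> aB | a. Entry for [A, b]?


For [A, b]: 'b' ∈ FIRST(ba)
Entry: A -> ba


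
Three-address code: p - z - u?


Break into single-operator statements:
t1 = p - z
t2 = t1 - u


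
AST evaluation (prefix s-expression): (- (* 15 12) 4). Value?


Evaluate inner: (* 15 12) = 180
Evaluate root: (- 180 4) = 176
Result: 176


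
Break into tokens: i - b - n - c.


Scan left to right, longest-match per lexeme
Tokens: ID(i), OP(-), ID(b), OP(-), ID(n), OP(-), ID(c)


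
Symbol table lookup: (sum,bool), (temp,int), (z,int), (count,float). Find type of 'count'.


Lookup 'count' → type float


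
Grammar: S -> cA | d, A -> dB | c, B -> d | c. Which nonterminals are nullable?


A nonterminal is nullable iff some alternative derives ε (directly, or every symbol in it is nullable)
Nullable: {}


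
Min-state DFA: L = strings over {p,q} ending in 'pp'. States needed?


Track the longest suffix of input matching a prefix of 'pp': 3 classes (prefixes of length 0..2)
Minimal DFA: 3 states


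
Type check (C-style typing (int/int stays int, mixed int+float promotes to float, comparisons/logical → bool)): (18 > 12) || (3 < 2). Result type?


Operand types: bool || bool
Rule: logical operators take bool operands and yield bool
Result type: bool


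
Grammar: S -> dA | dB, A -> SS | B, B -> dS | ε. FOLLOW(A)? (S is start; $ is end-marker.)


$ ∈ FOLLOW(S). For each A -> αBβ: add FIRST(β)\{ε} to FOLLOW(B); if β nullable, add FOLLOW(A).
FOLLOW(A) = {$, d}


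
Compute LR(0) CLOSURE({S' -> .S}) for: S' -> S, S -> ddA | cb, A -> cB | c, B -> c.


Start: S' -> .S
For each item with dot before a nonterminal B, add B -> .γ for every B-production
Closure: [S' -> .S, S -> .ddA, S -> .cb]


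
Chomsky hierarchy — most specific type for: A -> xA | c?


Right-linear: every RHS is a terminal or a terminal followed by one nonterminal
Classification: Type 3 (Regular)


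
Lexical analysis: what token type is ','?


Pattern: delimiter/punctuation
Type: PUNCTUATION


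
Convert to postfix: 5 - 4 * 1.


* has higher precedence, evaluate 4*1 first
Postfix: 5 4 1 * -


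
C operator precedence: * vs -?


'*' is multiplicative (level 10); '-' is additive (level 9)
Higher level binds tighter
'*' has higher precedence than '-'


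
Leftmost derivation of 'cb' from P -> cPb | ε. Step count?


Derivation: P => cPb => cb
Steps: 2


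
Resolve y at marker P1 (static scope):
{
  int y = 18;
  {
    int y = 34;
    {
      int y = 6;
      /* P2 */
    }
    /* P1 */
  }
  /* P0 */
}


y declared in the same block as P1
y = 34


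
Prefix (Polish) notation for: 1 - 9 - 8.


left-to-right (same/higher precedence on left): tree is (- (- 1 9) 8)
Prefix: - - 1 9 8


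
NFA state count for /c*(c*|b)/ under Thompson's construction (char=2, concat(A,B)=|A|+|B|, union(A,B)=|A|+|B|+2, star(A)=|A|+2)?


Syntax tree has 3 char leaf(s), 1 union(s), 2 star(s)
chars contribute 3×2 = 6; each union adds +2; each star adds +2
Total: 6 + 2 + 4 = 12 states


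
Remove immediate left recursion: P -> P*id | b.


Left-recursive alternatives: P*id; non-recursive: b
Introduce P': P -> bP', P' -> *idP' | ε


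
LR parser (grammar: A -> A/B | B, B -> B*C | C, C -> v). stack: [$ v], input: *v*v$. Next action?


'v' on top is the handle for C -> v
Action: reduce (C -> v)


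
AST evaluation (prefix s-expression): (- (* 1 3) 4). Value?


Evaluate inner: (* 1 3) = 3
Evaluate root: (- 3 4) = -1
Result: -1


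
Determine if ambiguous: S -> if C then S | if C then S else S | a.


dangling else: 'if C then if C then a else a' parses two ways
Ambiguous


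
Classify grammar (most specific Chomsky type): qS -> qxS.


LHS has context (more than one symbol) and |LHS| ≤ |RHS|
Classification: Type 1 (Context-Sensitive)


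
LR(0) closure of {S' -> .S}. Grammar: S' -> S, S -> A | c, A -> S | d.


Start: S' -> .S
For each item with dot before a nonterminal B, add B -> .γ for every B-production
Closure: [S' -> .S, S -> .A, S -> .c, A -> .S, A -> .d]


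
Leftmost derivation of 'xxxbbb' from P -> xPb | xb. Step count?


Derivation: P => xPb => xxPbb => xxxbbb
Steps: 3


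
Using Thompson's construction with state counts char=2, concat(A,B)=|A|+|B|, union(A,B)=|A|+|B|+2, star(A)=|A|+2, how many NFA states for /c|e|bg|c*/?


Syntax tree has 5 char leaf(s), 3 union(s), 1 star(s)
chars contribute 5×2 = 10; each union adds +2; each star adds +2
Total: 10 + 6 + 2 = 18 states


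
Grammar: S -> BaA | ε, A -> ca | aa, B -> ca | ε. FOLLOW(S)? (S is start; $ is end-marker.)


$ ∈ FOLLOW(S). For each A -> αBβ: add FIRST(β)\{ε} to FOLLOW(B); if β nullable, add FOLLOW(A).
FOLLOW(S) = {$}


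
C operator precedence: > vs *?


'*' is multiplicative (level 10); '>' is relational (level 7)
Higher level binds tighter
'*' has higher precedence than '>'


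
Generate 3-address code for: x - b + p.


Break into single-operator statements:
t1 = x - b
t2 = t1 + p


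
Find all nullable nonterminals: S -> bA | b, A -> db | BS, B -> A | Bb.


A nonterminal is nullable iff some alternative derives ε (directly, or every symbol in it is nullable)
Nullable: {}


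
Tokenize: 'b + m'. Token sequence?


Scan left to right, longest-match per lexeme
Tokens: ID(b), OP(+), ID(m)


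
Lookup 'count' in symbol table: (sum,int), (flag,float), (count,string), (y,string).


Lookup 'count' → type string


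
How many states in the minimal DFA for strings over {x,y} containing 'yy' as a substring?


KMP-style automaton: 2 progress states + 1 absorbing accept = 3
Minimal DFA: 3 states


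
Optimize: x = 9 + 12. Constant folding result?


9 + 12 = 21 at compile time
Optimized: x = 21


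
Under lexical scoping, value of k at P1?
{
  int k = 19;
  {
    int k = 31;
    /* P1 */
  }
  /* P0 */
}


k declared in the same block as P1
k = 31


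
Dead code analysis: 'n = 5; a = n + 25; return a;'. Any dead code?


n is read by a's definition; a is returned
No dead code


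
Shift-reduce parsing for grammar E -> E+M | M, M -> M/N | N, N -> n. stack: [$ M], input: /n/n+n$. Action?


shift '/' to continue M -> M/N
Action: shift


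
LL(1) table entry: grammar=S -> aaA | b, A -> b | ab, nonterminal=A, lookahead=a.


For [A, a]: 'a' ∈ FIRST(ab)
Entry: A -> ab


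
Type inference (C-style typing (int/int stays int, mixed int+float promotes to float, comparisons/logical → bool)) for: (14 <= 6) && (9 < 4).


Operand types: bool && bool
Rule: logical operators take bool operands and yield bool
Result type: bool


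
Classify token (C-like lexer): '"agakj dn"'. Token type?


Pattern: double-quoted sequence
Type: STRING_LITERAL


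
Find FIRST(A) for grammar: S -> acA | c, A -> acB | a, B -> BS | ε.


Per alternative of A: FIRST(acB) = {a}; FIRST(a) = {a}
FIRST(A) = {a}


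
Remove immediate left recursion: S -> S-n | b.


Left-recursive alternatives: S-n; non-recursive: b
Introduce S': S -> bS', S' -> -nS' | ε


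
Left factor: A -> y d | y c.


Common prefix: 'y'
Factored: A -> y A', A' -> d | c


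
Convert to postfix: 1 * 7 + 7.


Left to right (same or higher precedence on left)
Postfix: 1 7 * 7 +


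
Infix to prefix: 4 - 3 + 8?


left-to-right (same/higher precedence on left): tree is (+ (- 4 3) 8)
Prefix: + - 4 3 8


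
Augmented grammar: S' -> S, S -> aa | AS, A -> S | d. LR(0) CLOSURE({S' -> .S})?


Start: S' -> .S
For each item with dot before a nonterminal B, add B -> .γ for every B-production
Closure: [S' -> .S, S -> .aa, S -> .AS, A -> .S, A -> .d]


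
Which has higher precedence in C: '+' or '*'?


'*' is multiplicative (level 10); '+' is additive (level 9)
Higher level binds tighter
'*' has higher precedence than '+'


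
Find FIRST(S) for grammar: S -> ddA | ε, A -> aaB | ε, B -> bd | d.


Per alternative of S: FIRST(ddA) = {d}; FIRST(ε) = {ε}
FIRST(S) = {d, ε}


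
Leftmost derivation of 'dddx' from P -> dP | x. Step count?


Derivation: P => dP => ddP => dddP => dddx
Steps: 4


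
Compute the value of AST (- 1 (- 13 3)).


Evaluate inner: (- 13 3) = 10
Evaluate root: (- 1 10) = -9
Result: -9


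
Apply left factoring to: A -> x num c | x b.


Common prefix: 'x'
Factored: A -> x A', A' -> num c | b


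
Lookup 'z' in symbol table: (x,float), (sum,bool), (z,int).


Lookup 'z' → type int


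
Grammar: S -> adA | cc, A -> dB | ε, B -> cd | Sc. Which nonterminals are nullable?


A nonterminal is nullable iff some alternative derives ε (directly, or every symbol in it is nullable)
Nullable: {A}


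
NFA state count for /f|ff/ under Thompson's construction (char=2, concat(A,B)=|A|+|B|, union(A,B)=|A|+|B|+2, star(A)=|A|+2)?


Syntax tree has 3 char leaf(s), 1 union(s), 0 star(s)
chars contribute 3×2 = 6; each union adds +2; each star adds +2
Total: 6 + 2 + 0 = 8 states


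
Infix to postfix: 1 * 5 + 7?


Left to right (same or higher precedence on left)
Postfix: 1 5 * 7 +


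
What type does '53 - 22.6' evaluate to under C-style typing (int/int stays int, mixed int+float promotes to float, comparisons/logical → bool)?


Operand types: int - float
Rule: mixed int/float promotes to float; int/int stays int
Result type: float


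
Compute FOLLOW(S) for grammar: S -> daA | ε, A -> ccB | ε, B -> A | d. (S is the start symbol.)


$ ∈ FOLLOW(S). For each A -> αBβ: add FIRST(β)\{ε} to FOLLOW(B); if β nullable, add FOLLOW(A).
FOLLOW(S) = {$}


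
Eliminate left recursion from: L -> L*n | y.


Left-recursive alternatives: L*n; non-recursive: y
Introduce L': L -> yL', L' -> *nL' | ε


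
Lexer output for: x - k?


Scan left to right, longest-match per lexeme
Tokens: ID(x), OP(-), ID(k)


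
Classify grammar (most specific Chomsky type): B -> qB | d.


Right-linear: every RHS is a terminal or a terminal followed by one nonterminal
Classification: Type 3 (Regular)


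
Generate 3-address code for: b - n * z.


Break into single-operator statements:
t1 = n * z
t2 = b - t1


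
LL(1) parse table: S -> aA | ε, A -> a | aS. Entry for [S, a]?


For [S, a]: 'a' ∈ FIRST(aA)
Entry: S -> aA


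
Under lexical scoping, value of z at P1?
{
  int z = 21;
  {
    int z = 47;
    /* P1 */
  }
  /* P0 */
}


z declared in the same block as P1
z = 47


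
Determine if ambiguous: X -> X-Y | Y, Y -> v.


precedence layered via separate nonterminal Y: deterministic
Unambiguous


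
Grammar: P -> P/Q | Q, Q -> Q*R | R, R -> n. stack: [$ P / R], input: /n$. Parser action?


'R' (not preceded by Q*) is the handle for Q -> R
Action: reduce (Q -> R)


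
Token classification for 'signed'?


Pattern: reserved word
Type: KEYWORD


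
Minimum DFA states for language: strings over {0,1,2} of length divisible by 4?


Track length mod 4: states 0..3, accept at 0
Minimal DFA: 4 states


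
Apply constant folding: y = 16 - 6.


16 - 6 = 10 at compile time
Optimized: y = 10


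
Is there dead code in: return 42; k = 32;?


statement follows a return and is unreachable
Dead: 'k = 32'


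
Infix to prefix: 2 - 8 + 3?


left-to-right (same/higher precedence on left): tree is (+ (- 2 8) 3)
Prefix: + - 2 8 3


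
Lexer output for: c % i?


Scan left to right, longest-match per lexeme
Tokens: ID(c), OP(%), ID(i)


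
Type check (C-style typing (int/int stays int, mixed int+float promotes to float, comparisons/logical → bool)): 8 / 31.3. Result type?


Operand types: int / float
Rule: mixed int/float promotes to float; int/int stays int
Result type: float


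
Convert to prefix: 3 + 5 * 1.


'*' binds tighter: tree is (+ 3 (* 5 1))
Prefix: + 3 * 5 1


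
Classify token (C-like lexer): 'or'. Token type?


Pattern: letter/underscore followed by alphanumerics, not a keyword
Type: IDENTIFIER


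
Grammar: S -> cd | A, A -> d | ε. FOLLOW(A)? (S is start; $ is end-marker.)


$ ∈ FOLLOW(S). For each A -> αBβ: add FIRST(β)\{ε} to FOLLOW(B); if β nullable, add FOLLOW(A).
FOLLOW(A) = {$}


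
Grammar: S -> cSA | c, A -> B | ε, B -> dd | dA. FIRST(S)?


Per alternative of S: FIRST(cSA) = {c}; FIRST(c) = {c}
FIRST(S) = {c}


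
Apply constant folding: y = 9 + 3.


9 + 3 = 12 at compile time
Optimized: y = 12


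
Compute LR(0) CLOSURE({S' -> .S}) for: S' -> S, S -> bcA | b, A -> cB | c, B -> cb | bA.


Start: S' -> .S
For each item with dot before a nonterminal B, add B -> .γ for every B-production
Closure: [S' -> .S, S -> .bcA, S -> .b]


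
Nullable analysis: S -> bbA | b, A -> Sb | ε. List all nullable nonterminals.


A nonterminal is nullable iff some alternative derives ε (directly, or every symbol in it is nullable)
Nullable: {A}


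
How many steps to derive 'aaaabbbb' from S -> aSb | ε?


Derivation: S => aSb => aaSbb => aaaSbbb => aaaaSbbbb => aaaabbbb
Steps: 5


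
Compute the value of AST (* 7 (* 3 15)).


Evaluate inner: (* 3 15) = 45
Evaluate root: (* 7 45) = 315
Result: 315


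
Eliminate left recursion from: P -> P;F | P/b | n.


Left-recursive alternatives: P;F, P/b; non-recursive: n
Introduce P': P -> nP', P' -> ;FP' | /bP' | ε


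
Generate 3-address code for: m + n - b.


Break into single-operator statements:
t1 = m + n
t2 = t1 - b


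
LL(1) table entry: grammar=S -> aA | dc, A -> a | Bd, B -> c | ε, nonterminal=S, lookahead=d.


For [S, d]: 'd' ∈ FIRST(dc)
Entry: S -> dc


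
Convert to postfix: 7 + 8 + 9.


Left to right (same or higher precedence on left)
Postfix: 7 8 + 9 +


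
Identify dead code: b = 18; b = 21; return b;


first assignment to b is overwritten before any read
Dead: 'b = 18'


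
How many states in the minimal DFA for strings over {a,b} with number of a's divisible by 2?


Track (count of a) mod 2: states 0..1, accept at 0
Minimal DFA: 2 states


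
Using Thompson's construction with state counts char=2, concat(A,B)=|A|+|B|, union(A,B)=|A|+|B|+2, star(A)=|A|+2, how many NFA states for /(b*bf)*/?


Syntax tree has 3 char leaf(s), 0 union(s), 2 star(s)
chars contribute 3×2 = 6; each union adds +2; each star adds +2
Total: 6 + 0 + 4 = 10 states


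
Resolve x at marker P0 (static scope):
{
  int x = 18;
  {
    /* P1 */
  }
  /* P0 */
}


x declared in the same block as P0
x = 18


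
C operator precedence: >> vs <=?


'>>' is shift (level 8); '<=' is relational (level 7)
Higher level binds tighter
'>>' has higher precedence than '<='


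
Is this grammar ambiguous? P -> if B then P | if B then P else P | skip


dangling else: 'if B then if B then skip else skip' parses two ways
Ambiguous


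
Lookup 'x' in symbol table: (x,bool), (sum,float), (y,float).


Lookup 'x' → type bool


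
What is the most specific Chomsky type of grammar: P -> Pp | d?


Left-linear: every RHS is a terminal or one nonterminal followed by a terminal
Classification: Type 3 (Regular)


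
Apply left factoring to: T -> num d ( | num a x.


Common prefix: 'num'
Factored: T -> num T', T' -> d ( | a x


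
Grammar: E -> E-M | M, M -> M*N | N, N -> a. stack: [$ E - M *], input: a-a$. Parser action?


no handle; shift 'a'
Action: shift


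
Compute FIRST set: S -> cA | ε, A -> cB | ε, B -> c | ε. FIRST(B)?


Per alternative of B: FIRST(c) = {c}; FIRST(ε) = {ε}
FIRST(B) = {c, ε}


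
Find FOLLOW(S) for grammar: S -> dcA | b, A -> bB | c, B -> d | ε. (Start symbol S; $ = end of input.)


$ ∈ FOLLOW(S). For each A -> αBβ: add FIRST(β)\{ε} to FOLLOW(B); if β nullable, add FOLLOW(A).
FOLLOW(S) = {$}


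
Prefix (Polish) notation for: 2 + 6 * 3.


'*' binds tighter: tree is (+ 2 (* 6 3))
Prefix: + 2 * 6 3


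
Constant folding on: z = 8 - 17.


8 - 17 = -9 at compile time
Optimized: z = -9


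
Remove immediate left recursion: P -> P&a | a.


Left-recursive alternatives: P&a; non-recursive: a
Introduce P': P -> aP', P' -> &aP' | ε


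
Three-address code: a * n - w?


Break into single-operator statements:
t1 = a * n
t2 = t1 - w


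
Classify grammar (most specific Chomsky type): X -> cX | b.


Right-linear: every RHS is a terminal or a terminal followed by one nonterminal
Classification: Type 3 (Regular)


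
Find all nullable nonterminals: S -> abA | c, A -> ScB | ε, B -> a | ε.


A nonterminal is nullable iff some alternative derives ε (directly, or every symbol in it is nullable)
Nullable: {A, B}


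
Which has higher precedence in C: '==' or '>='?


'>=' is relational (level 7); '==' is equality (level 6)
Higher level binds tighter
'>=' has higher precedence than '=='


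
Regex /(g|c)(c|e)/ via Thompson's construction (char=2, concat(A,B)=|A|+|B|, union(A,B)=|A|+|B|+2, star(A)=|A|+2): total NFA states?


Syntax tree has 4 char leaf(s), 2 union(s), 0 star(s)
chars contribute 4×2 = 8; each union adds +2; each star adds +2
Total: 8 + 4 + 0 = 12 states


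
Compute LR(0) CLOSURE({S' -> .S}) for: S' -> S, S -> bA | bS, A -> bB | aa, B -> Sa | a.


Start: S' -> .S
For each item with dot before a nonterminal B, add B -> .γ for every B-production
Closure: [S' -> .S, S -> .bA, S -> .bS]


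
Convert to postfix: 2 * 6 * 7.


Left to right (same or higher precedence on left)
Postfix: 2 6 * 7 *


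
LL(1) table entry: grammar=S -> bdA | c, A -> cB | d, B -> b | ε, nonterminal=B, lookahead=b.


For [B, b]: 'b' ∈ FIRST(b)
Entry: B -> b


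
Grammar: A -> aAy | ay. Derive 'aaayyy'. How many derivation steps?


Derivation: A => aAy => aaAyy => aaayyy
Steps: 3


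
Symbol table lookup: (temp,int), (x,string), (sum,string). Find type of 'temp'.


Lookup 'temp' → type int


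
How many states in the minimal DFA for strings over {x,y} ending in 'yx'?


Track the longest suffix of input matching a prefix of 'yx': 3 classes (prefixes of length 0..2)
Minimal DFA: 3 states


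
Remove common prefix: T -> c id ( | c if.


Common prefix: 'c'
Factored: T -> c T', T' -> id ( | if


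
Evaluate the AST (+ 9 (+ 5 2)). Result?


Evaluate inner: (+ 5 2) = 7
Evaluate root: (+ 9 7) = 16
Result: 16


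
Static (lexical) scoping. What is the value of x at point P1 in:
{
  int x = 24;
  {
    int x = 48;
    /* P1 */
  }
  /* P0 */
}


x declared in the same block as P1
x = 48


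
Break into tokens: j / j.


Scan left to right, longest-match per lexeme
Tokens: ID(j), OP(/), ID(j)


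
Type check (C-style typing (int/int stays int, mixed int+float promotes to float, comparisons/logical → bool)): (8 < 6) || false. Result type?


Operand types: bool || bool
Rule: logical operators take bool operands and yield bool
Result type: bool


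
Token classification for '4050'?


Pattern: digits only
Type: INTEGER_LITERAL


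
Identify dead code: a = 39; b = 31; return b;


a is assigned but never read
Dead: 'a = 39'


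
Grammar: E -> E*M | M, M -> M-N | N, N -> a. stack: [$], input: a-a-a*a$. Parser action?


no handle on stack; shift 'a'
Action: shift


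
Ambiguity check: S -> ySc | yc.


balanced y^n…c^n: each string has a unique parse
Unambiguous


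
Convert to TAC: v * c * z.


Break into single-operator statements:
t1 = v * c
t2 = t1 * z


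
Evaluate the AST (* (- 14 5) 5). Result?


Evaluate inner: (- 14 5) = 9
Evaluate root: (* 9 5) = 45
Result: 45


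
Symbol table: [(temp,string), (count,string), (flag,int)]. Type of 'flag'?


Lookup 'flag' → type int


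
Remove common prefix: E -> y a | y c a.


Common prefix: 'y'
Factored: E -> y E', E' -> a | c a


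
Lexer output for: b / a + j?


Scan left to right, longest-match per lexeme
Tokens: ID(b), OP(/), ID(a), OP(+), ID(j)


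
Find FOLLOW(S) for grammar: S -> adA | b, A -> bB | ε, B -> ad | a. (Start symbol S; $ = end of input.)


$ ∈ FOLLOW(S). For each A -> αBβ: add FIRST(β)\{ε} to FOLLOW(B); if β nullable, add FOLLOW(A).
FOLLOW(S) = {$}


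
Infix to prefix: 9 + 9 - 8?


left-to-right (same/higher precedence on left): tree is (- (+ 9 9) 8)
Prefix: - + 9 9 8


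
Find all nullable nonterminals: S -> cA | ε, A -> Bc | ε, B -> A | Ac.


A nonterminal is nullable iff some alternative derives ε (directly, or every symbol in it is nullable)
Nullable: {A, B, S}


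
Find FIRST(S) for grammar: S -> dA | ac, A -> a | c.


Per alternative of S: FIRST(dA) = {d}; FIRST(ac) = {a}
FIRST(S) = {a, d}


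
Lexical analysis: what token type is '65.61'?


Pattern: digits with a decimal point
Type: FLOAT_LITERAL


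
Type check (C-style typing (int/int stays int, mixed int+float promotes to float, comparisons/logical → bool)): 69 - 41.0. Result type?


Operand types: int - float
Rule: mixed int/float promotes to float; int/int stays int
Result type: float


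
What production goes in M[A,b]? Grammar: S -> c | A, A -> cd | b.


For [A, b]: 'b' ∈ FIRST(b)
Entry: A -> b


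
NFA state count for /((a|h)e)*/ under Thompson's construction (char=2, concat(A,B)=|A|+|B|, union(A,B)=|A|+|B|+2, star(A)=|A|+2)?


Syntax tree has 3 char leaf(s), 1 union(s), 1 star(s)
chars contribute 3×2 = 6; each union adds +2; each star adds +2
Total: 6 + 2 + 2 = 10 states


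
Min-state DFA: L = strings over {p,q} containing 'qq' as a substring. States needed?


KMP-style automaton: 2 progress states + 1 absorbing accept = 3
Minimal DFA: 3 states


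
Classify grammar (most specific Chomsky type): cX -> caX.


LHS has context (more than one symbol) and |LHS| ≤ |RHS|
Classification: Type 1 (Context-Sensitive)


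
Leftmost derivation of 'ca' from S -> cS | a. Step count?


Derivation: S => cS => ca
Steps: 2


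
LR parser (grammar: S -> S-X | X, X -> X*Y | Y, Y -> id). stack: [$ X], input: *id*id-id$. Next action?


shift '*' to continue X -> X*Y
Action: shift


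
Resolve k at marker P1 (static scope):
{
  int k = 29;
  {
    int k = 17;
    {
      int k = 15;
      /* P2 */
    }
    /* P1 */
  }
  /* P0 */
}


k declared in the same block as P1
k = 17


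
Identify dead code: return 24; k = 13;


statement follows a return and is unreachable
Dead: 'k = 13'


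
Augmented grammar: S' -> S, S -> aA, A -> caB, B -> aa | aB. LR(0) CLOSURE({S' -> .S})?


Start: S' -> .S
For each item with dot before a nonterminal B, add B -> .γ for every B-production
Closure: [S' -> .S, S -> .aA]


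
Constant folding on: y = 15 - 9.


15 - 9 = 6 at compile time
Optimized: y = 6


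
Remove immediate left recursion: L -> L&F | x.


Left-recursive alternatives: L&F; non-recursive: x
Introduce L': L -> xL', L' -> &FL' | ε


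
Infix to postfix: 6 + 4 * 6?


* has higher precedence, evaluate 4*6 first
Postfix: 6 4 6 * +


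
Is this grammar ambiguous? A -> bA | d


right-linear, alternatives start with distinct terminals 'b' vs 'd': unique leftmost derivation
Unambiguous


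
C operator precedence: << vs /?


'/' is multiplicative (level 10); '<<' is shift (level 8)
Higher level binds tighter
'/' has higher precedence than '<<'


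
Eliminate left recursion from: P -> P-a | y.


Left-recursive alternatives: P-a; non-recursive: y
Introduce P': P -> yP', P' -> -aP' | ε


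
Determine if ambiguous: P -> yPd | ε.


balanced y^n…d^n: each string has a unique parse
Unambiguous


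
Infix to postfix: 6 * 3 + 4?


Left to right (same or higher precedence on left)
Postfix: 6 3 * 4 +


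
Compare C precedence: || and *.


'*' is multiplicative (level 10); '||' is logical OR (level 1)
Higher level binds tighter
'*' has higher precedence than '||'


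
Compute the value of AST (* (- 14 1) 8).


Evaluate inner: (- 14 1) = 13
Evaluate root: (* 13 8) = 104
Result: 104


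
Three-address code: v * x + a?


Break into single-operator statements:
t1 = v * x
t2 = t1 + a


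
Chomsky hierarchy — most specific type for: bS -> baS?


LHS has context (more than one symbol) and |LHS| ≤ |RHS|
Classification: Type 1 (Context-Sensitive)


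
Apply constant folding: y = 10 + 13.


10 + 13 = 23 at compile time
Optimized: y = 23


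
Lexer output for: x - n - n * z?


Scan left to right, longest-match per lexeme
Tokens: ID(x), OP(-), ID(n), OP(-), ID(n), OP(*), ID(z)


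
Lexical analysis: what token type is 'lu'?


Pattern: letter/underscore followed by alphanumerics, not a keyword
Type: IDENTIFIER


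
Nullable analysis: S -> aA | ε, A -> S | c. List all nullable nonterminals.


A nonterminal is nullable iff some alternative derives ε (directly, or every symbol in it is nullable)
Nullable: {A, S}


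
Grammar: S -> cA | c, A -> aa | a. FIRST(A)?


Per alternative of A: FIRST(aa) = {a}; FIRST(a) = {a}
FIRST(A) = {a}


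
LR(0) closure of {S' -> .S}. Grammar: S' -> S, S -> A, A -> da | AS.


Start: S' -> .S
For each item with dot before a nonterminal B, add B -> .γ for every B-production
Closure: [S' -> .S, S -> .A, A -> .da, A -> .AS]


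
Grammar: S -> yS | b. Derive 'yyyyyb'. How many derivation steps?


Derivation: S => yS => yyS => yyyS => yyyyS => yyyyyS => yyyyyb
Steps: 6


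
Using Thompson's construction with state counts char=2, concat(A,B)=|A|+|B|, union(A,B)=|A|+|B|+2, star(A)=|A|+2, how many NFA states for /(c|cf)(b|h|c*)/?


Syntax tree has 6 char leaf(s), 3 union(s), 1 star(s)
chars contribute 6×2 = 12; each union adds +2; each star adds +2
Total: 12 + 6 + 2 = 20 states


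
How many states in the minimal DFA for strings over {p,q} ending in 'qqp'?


Track the longest suffix of input matching a prefix of 'qqp': 4 classes (prefixes of length 0..3)
Minimal DFA: 4 states


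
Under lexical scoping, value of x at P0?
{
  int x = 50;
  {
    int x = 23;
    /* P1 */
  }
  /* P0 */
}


x declared in the same block as P0
x = 50


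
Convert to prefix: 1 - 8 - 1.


left-to-right (same/higher precedence on left): tree is (- (- 1 8) 1)
Prefix: - - 1 8 1


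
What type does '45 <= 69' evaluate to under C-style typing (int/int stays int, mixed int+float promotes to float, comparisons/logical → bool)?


Operand types: int <= int
Rule: comparison yields bool
Result type: bool


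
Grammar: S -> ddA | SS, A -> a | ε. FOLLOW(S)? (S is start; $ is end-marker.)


$ ∈ FOLLOW(S). For each A -> αBβ: add FIRST(β)\{ε} to FOLLOW(B); if β nullable, add FOLLOW(A).
FOLLOW(S) = {$, d}


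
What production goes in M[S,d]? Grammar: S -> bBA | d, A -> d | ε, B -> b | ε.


For [S, d]: 'd' ∈ FIRST(d)
Entry: S -> d


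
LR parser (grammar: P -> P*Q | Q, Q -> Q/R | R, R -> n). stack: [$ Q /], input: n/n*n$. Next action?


no handle; shift 'n'
Action: shift


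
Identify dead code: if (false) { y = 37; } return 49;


condition is constant false, so the whole block is unreachable
Dead: 'if (false) { y = 37; }'


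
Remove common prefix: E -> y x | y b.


Common prefix: 'y'
Factored: E -> y E', E' -> x | b


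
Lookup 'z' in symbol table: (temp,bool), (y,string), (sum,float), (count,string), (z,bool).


Lookup 'z' → type bool


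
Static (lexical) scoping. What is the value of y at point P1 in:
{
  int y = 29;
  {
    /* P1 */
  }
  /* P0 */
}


P1's block does not declare y; resolves to the enclosing declaration at depth 0
y = 29


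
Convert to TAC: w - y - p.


Break into single-operator statements:
t1 = w - y
t2 = t1 - p


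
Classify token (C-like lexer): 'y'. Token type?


Pattern: letter/underscore followed by alphanumerics, not a keyword
Type: IDENTIFIER


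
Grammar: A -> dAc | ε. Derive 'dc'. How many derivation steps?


Derivation: A => dAc => dc
Steps: 2


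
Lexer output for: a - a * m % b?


Scan left to right, longest-match per lexeme
Tokens: ID(a), OP(-), ID(a), OP(*), ID(m), OP(%), ID(b)


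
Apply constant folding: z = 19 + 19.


19 + 19 = 38 at compile time
Optimized: z = 38


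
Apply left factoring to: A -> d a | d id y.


Common prefix: 'd'
Factored: A -> d A', A' -> a | id y


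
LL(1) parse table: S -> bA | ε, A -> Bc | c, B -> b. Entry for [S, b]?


For [S, b]: 'b' ∈ FIRST(bA)
Entry: S -> bA


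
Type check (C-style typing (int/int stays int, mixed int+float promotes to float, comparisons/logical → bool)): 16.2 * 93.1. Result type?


Operand types: float * float
Rule: mixed int/float promotes to float; int/int stays int
Result type: float


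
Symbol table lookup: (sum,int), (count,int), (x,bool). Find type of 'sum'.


Lookup 'sum' → type int


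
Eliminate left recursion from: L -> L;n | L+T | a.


Left-recursive alternatives: L;n, L+T; non-recursive: a
Introduce L': L -> aL', L' -> ;nL' | +TL' | ε


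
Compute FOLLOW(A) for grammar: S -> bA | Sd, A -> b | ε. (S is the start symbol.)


$ ∈ FOLLOW(S). For each A -> αBβ: add FIRST(β)\{ε} to FOLLOW(B); if β nullable, add FOLLOW(A).
FOLLOW(A) = {$, d}


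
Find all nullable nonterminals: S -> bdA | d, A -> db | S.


A nonterminal is nullable iff some alternative derives ε (directly, or every symbol in it is nullable)
Nullable: {}


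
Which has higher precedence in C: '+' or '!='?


'+' is additive (level 9); '!=' is equality (level 6)
Higher level binds tighter
'+' has higher precedence than '!='


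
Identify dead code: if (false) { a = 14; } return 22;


condition is constant false, so the whole block is unreachable
Dead: 'if (false) { a = 14; }'


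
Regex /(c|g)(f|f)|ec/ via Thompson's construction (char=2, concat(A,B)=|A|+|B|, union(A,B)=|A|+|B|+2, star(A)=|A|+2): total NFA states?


Syntax tree has 6 char leaf(s), 3 union(s), 0 star(s)
chars contribute 6×2 = 12; each union adds +2; each star adds +2
Total: 12 + 6 + 0 = 18 states


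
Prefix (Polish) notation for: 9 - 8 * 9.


'*' binds tighter: tree is (- 9 (* 8 9))
Prefix: - 9 * 8 9


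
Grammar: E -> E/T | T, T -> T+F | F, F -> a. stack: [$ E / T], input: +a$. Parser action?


'+' can extend T; shift to build T -> T+F
Action: shift


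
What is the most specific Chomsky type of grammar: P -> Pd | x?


Left-linear: every RHS is a terminal or one nonterminal followed by a terminal
Classification: Type 3 (Regular)


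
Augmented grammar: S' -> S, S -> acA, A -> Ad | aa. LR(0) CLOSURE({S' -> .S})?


Start: S' -> .S
For each item with dot before a nonterminal B, add B -> .γ for every B-production
Closure: [S' -> .S, S -> .acA]


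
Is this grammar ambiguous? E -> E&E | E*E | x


'x&x*x' has two parse trees (no precedence encoded between & and *)
Ambiguous


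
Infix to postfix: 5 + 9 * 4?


* has higher precedence, evaluate 9*4 first
Postfix: 5 9 4 * +


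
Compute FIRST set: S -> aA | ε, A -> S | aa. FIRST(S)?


Per alternative of S: FIRST(aA) = {a}; FIRST(ε) = {ε}
FIRST(S) = {a, ε}


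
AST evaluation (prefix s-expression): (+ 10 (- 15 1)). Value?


Evaluate inner: (- 15 1) = 14
Evaluate root: (+ 10 14) = 24
Result: 24


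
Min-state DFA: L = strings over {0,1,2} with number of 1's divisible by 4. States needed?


Track (count of 1) mod 4: states 0..3, accept at 0
Minimal DFA: 4 states


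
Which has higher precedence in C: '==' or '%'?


'%' is multiplicative (level 10); '==' is equality (level 6)
Higher level binds tighter
'%' has higher precedence than '=='


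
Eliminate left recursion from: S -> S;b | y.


Left-recursive alternatives: S;b; non-recursive: y
Introduce S': S -> yS', S' -> ;bS' | ε


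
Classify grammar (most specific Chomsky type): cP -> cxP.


LHS has context (more than one symbol) and |LHS| ≤ |RHS|
Classification: Type 1 (Context-Sensitive)
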